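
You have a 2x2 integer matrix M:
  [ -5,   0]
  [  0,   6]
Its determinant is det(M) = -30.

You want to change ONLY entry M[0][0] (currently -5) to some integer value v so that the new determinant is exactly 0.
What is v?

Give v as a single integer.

Answer: 0

Derivation:
det is linear in entry M[0][0]: det = old_det + (v - -5) * C_00
Cofactor C_00 = 6
Want det = 0: -30 + (v - -5) * 6 = 0
  (v - -5) = 30 / 6 = 5
  v = -5 + (5) = 0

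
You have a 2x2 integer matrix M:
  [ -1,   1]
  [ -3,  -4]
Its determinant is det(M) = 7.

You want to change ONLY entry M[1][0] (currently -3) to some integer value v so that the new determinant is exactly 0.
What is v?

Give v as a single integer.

det is linear in entry M[1][0]: det = old_det + (v - -3) * C_10
Cofactor C_10 = -1
Want det = 0: 7 + (v - -3) * -1 = 0
  (v - -3) = -7 / -1 = 7
  v = -3 + (7) = 4

Answer: 4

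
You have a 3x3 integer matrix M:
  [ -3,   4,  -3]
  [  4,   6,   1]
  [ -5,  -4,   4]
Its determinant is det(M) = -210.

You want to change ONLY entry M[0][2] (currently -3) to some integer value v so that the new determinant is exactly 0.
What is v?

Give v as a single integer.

Answer: 12

Derivation:
det is linear in entry M[0][2]: det = old_det + (v - -3) * C_02
Cofactor C_02 = 14
Want det = 0: -210 + (v - -3) * 14 = 0
  (v - -3) = 210 / 14 = 15
  v = -3 + (15) = 12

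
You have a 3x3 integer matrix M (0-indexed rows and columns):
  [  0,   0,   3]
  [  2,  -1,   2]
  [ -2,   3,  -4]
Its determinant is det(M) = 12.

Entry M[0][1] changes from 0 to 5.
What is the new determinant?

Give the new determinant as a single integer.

Answer: 32

Derivation:
det is linear in row 0: changing M[0][1] by delta changes det by delta * cofactor(0,1).
Cofactor C_01 = (-1)^(0+1) * minor(0,1) = 4
Entry delta = 5 - 0 = 5
Det delta = 5 * 4 = 20
New det = 12 + 20 = 32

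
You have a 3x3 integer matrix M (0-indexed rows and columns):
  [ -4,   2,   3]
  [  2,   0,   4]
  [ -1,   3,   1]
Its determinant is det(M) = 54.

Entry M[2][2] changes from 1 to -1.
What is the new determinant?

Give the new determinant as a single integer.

det is linear in row 2: changing M[2][2] by delta changes det by delta * cofactor(2,2).
Cofactor C_22 = (-1)^(2+2) * minor(2,2) = -4
Entry delta = -1 - 1 = -2
Det delta = -2 * -4 = 8
New det = 54 + 8 = 62

Answer: 62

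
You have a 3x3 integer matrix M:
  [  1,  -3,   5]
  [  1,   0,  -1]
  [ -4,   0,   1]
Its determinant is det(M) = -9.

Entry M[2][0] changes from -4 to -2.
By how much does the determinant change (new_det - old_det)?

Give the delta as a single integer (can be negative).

Cofactor C_20 = 3
Entry delta = -2 - -4 = 2
Det delta = entry_delta * cofactor = 2 * 3 = 6

Answer: 6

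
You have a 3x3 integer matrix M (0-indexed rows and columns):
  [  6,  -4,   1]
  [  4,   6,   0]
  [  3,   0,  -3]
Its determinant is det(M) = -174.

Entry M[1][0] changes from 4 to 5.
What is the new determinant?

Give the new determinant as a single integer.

det is linear in row 1: changing M[1][0] by delta changes det by delta * cofactor(1,0).
Cofactor C_10 = (-1)^(1+0) * minor(1,0) = -12
Entry delta = 5 - 4 = 1
Det delta = 1 * -12 = -12
New det = -174 + -12 = -186

Answer: -186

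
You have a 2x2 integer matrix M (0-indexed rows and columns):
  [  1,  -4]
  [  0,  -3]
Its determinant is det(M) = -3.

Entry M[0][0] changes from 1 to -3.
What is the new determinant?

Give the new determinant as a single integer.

det is linear in row 0: changing M[0][0] by delta changes det by delta * cofactor(0,0).
Cofactor C_00 = (-1)^(0+0) * minor(0,0) = -3
Entry delta = -3 - 1 = -4
Det delta = -4 * -3 = 12
New det = -3 + 12 = 9

Answer: 9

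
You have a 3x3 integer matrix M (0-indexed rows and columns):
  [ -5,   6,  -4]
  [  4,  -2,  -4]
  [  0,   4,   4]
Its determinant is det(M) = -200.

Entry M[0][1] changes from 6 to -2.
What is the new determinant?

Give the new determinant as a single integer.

det is linear in row 0: changing M[0][1] by delta changes det by delta * cofactor(0,1).
Cofactor C_01 = (-1)^(0+1) * minor(0,1) = -16
Entry delta = -2 - 6 = -8
Det delta = -8 * -16 = 128
New det = -200 + 128 = -72

Answer: -72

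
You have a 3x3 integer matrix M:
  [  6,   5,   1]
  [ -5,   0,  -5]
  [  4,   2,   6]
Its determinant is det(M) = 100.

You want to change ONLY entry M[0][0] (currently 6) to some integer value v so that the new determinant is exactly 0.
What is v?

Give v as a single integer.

Answer: -4

Derivation:
det is linear in entry M[0][0]: det = old_det + (v - 6) * C_00
Cofactor C_00 = 10
Want det = 0: 100 + (v - 6) * 10 = 0
  (v - 6) = -100 / 10 = -10
  v = 6 + (-10) = -4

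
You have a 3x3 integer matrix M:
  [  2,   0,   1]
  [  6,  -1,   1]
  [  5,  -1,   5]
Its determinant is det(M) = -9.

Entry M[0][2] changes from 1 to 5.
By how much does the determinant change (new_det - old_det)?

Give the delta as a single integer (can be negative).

Cofactor C_02 = -1
Entry delta = 5 - 1 = 4
Det delta = entry_delta * cofactor = 4 * -1 = -4

Answer: -4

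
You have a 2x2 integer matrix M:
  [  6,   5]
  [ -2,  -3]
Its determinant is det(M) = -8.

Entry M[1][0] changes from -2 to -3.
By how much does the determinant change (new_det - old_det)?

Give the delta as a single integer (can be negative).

Cofactor C_10 = -5
Entry delta = -3 - -2 = -1
Det delta = entry_delta * cofactor = -1 * -5 = 5

Answer: 5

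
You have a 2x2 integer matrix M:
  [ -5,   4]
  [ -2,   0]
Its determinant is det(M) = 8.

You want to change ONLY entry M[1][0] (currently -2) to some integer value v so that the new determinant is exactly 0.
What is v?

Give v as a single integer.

Answer: 0

Derivation:
det is linear in entry M[1][0]: det = old_det + (v - -2) * C_10
Cofactor C_10 = -4
Want det = 0: 8 + (v - -2) * -4 = 0
  (v - -2) = -8 / -4 = 2
  v = -2 + (2) = 0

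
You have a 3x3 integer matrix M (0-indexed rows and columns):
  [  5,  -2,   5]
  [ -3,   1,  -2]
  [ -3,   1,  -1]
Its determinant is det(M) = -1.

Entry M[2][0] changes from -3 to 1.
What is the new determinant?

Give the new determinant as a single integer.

det is linear in row 2: changing M[2][0] by delta changes det by delta * cofactor(2,0).
Cofactor C_20 = (-1)^(2+0) * minor(2,0) = -1
Entry delta = 1 - -3 = 4
Det delta = 4 * -1 = -4
New det = -1 + -4 = -5

Answer: -5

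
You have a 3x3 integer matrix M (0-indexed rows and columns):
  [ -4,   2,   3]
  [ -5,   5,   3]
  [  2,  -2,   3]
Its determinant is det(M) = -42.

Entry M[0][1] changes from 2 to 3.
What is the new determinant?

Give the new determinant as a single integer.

det is linear in row 0: changing M[0][1] by delta changes det by delta * cofactor(0,1).
Cofactor C_01 = (-1)^(0+1) * minor(0,1) = 21
Entry delta = 3 - 2 = 1
Det delta = 1 * 21 = 21
New det = -42 + 21 = -21

Answer: -21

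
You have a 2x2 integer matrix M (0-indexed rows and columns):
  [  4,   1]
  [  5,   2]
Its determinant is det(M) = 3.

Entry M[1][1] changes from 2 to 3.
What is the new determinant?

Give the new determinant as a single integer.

Answer: 7

Derivation:
det is linear in row 1: changing M[1][1] by delta changes det by delta * cofactor(1,1).
Cofactor C_11 = (-1)^(1+1) * minor(1,1) = 4
Entry delta = 3 - 2 = 1
Det delta = 1 * 4 = 4
New det = 3 + 4 = 7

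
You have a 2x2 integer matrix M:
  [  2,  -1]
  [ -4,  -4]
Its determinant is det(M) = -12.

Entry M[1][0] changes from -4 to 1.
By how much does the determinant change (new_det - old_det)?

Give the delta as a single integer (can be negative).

Cofactor C_10 = 1
Entry delta = 1 - -4 = 5
Det delta = entry_delta * cofactor = 5 * 1 = 5

Answer: 5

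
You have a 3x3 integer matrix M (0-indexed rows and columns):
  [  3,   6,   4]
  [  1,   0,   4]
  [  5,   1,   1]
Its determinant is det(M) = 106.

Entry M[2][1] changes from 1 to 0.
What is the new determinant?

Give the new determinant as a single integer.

Answer: 114

Derivation:
det is linear in row 2: changing M[2][1] by delta changes det by delta * cofactor(2,1).
Cofactor C_21 = (-1)^(2+1) * minor(2,1) = -8
Entry delta = 0 - 1 = -1
Det delta = -1 * -8 = 8
New det = 106 + 8 = 114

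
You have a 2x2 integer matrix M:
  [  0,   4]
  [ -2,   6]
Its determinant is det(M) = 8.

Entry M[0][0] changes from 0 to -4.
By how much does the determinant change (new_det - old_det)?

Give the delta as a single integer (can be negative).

Answer: -24

Derivation:
Cofactor C_00 = 6
Entry delta = -4 - 0 = -4
Det delta = entry_delta * cofactor = -4 * 6 = -24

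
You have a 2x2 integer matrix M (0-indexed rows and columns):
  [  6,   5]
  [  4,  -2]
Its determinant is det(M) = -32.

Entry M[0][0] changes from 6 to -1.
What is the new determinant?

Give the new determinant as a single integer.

det is linear in row 0: changing M[0][0] by delta changes det by delta * cofactor(0,0).
Cofactor C_00 = (-1)^(0+0) * minor(0,0) = -2
Entry delta = -1 - 6 = -7
Det delta = -7 * -2 = 14
New det = -32 + 14 = -18

Answer: -18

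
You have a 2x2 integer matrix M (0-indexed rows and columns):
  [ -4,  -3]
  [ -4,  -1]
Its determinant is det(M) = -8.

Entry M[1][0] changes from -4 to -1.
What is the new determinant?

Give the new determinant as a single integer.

Answer: 1

Derivation:
det is linear in row 1: changing M[1][0] by delta changes det by delta * cofactor(1,0).
Cofactor C_10 = (-1)^(1+0) * minor(1,0) = 3
Entry delta = -1 - -4 = 3
Det delta = 3 * 3 = 9
New det = -8 + 9 = 1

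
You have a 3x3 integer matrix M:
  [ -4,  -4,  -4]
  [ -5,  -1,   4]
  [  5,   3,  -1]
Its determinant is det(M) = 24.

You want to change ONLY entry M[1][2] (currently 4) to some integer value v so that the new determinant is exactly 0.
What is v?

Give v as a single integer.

det is linear in entry M[1][2]: det = old_det + (v - 4) * C_12
Cofactor C_12 = -8
Want det = 0: 24 + (v - 4) * -8 = 0
  (v - 4) = -24 / -8 = 3
  v = 4 + (3) = 7

Answer: 7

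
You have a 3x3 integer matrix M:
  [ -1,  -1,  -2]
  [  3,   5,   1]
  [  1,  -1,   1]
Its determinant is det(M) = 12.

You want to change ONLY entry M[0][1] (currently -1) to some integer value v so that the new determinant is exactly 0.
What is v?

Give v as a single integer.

det is linear in entry M[0][1]: det = old_det + (v - -1) * C_01
Cofactor C_01 = -2
Want det = 0: 12 + (v - -1) * -2 = 0
  (v - -1) = -12 / -2 = 6
  v = -1 + (6) = 5

Answer: 5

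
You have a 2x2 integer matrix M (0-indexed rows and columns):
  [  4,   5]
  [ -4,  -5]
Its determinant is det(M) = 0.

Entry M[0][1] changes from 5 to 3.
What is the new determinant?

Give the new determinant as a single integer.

det is linear in row 0: changing M[0][1] by delta changes det by delta * cofactor(0,1).
Cofactor C_01 = (-1)^(0+1) * minor(0,1) = 4
Entry delta = 3 - 5 = -2
Det delta = -2 * 4 = -8
New det = 0 + -8 = -8

Answer: -8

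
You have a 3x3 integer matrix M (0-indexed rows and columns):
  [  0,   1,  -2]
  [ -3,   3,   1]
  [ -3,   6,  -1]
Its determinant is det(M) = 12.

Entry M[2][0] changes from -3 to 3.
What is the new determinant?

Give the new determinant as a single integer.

Answer: 54

Derivation:
det is linear in row 2: changing M[2][0] by delta changes det by delta * cofactor(2,0).
Cofactor C_20 = (-1)^(2+0) * minor(2,0) = 7
Entry delta = 3 - -3 = 6
Det delta = 6 * 7 = 42
New det = 12 + 42 = 54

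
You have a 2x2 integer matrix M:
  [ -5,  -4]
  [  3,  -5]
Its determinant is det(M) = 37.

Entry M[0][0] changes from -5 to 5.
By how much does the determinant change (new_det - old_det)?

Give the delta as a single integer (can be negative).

Cofactor C_00 = -5
Entry delta = 5 - -5 = 10
Det delta = entry_delta * cofactor = 10 * -5 = -50

Answer: -50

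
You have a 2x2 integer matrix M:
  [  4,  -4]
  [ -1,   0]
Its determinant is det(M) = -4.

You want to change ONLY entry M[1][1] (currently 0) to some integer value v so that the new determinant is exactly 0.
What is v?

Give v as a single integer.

det is linear in entry M[1][1]: det = old_det + (v - 0) * C_11
Cofactor C_11 = 4
Want det = 0: -4 + (v - 0) * 4 = 0
  (v - 0) = 4 / 4 = 1
  v = 0 + (1) = 1

Answer: 1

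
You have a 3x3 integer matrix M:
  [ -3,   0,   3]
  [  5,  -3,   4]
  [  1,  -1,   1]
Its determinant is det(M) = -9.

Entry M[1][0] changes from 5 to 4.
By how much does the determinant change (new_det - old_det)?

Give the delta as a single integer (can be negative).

Answer: 3

Derivation:
Cofactor C_10 = -3
Entry delta = 4 - 5 = -1
Det delta = entry_delta * cofactor = -1 * -3 = 3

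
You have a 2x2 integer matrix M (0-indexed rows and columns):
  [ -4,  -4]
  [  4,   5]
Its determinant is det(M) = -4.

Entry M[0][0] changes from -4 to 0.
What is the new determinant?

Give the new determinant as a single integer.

det is linear in row 0: changing M[0][0] by delta changes det by delta * cofactor(0,0).
Cofactor C_00 = (-1)^(0+0) * minor(0,0) = 5
Entry delta = 0 - -4 = 4
Det delta = 4 * 5 = 20
New det = -4 + 20 = 16

Answer: 16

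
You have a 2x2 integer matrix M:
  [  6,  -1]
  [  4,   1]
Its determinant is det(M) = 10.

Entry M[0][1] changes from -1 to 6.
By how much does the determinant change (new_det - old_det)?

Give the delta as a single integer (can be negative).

Answer: -28

Derivation:
Cofactor C_01 = -4
Entry delta = 6 - -1 = 7
Det delta = entry_delta * cofactor = 7 * -4 = -28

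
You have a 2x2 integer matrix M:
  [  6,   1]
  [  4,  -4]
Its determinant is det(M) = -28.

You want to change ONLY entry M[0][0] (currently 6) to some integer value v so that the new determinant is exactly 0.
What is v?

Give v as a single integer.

Answer: -1

Derivation:
det is linear in entry M[0][0]: det = old_det + (v - 6) * C_00
Cofactor C_00 = -4
Want det = 0: -28 + (v - 6) * -4 = 0
  (v - 6) = 28 / -4 = -7
  v = 6 + (-7) = -1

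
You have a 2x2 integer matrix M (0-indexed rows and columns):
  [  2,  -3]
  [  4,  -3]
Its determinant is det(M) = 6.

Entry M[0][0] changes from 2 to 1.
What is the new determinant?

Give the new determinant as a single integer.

Answer: 9

Derivation:
det is linear in row 0: changing M[0][0] by delta changes det by delta * cofactor(0,0).
Cofactor C_00 = (-1)^(0+0) * minor(0,0) = -3
Entry delta = 1 - 2 = -1
Det delta = -1 * -3 = 3
New det = 6 + 3 = 9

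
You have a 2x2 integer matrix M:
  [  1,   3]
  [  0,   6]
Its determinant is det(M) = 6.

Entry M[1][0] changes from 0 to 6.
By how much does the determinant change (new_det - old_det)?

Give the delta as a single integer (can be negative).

Cofactor C_10 = -3
Entry delta = 6 - 0 = 6
Det delta = entry_delta * cofactor = 6 * -3 = -18

Answer: -18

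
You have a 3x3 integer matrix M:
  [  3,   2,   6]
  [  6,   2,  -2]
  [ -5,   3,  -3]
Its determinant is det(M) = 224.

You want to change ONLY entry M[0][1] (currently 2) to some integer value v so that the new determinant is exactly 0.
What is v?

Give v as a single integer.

det is linear in entry M[0][1]: det = old_det + (v - 2) * C_01
Cofactor C_01 = 28
Want det = 0: 224 + (v - 2) * 28 = 0
  (v - 2) = -224 / 28 = -8
  v = 2 + (-8) = -6

Answer: -6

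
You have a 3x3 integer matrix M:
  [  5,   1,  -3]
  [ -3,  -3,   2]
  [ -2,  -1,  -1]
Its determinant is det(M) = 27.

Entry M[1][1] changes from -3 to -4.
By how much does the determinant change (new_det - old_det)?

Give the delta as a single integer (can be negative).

Answer: 11

Derivation:
Cofactor C_11 = -11
Entry delta = -4 - -3 = -1
Det delta = entry_delta * cofactor = -1 * -11 = 11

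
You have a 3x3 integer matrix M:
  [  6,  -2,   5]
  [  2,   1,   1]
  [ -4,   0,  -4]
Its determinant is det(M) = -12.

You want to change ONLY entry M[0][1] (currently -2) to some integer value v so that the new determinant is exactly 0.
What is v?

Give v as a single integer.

Answer: 1

Derivation:
det is linear in entry M[0][1]: det = old_det + (v - -2) * C_01
Cofactor C_01 = 4
Want det = 0: -12 + (v - -2) * 4 = 0
  (v - -2) = 12 / 4 = 3
  v = -2 + (3) = 1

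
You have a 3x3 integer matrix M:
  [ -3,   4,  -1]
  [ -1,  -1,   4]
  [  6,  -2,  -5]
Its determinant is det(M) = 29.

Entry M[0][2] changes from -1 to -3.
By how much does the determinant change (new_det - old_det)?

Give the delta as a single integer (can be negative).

Answer: -16

Derivation:
Cofactor C_02 = 8
Entry delta = -3 - -1 = -2
Det delta = entry_delta * cofactor = -2 * 8 = -16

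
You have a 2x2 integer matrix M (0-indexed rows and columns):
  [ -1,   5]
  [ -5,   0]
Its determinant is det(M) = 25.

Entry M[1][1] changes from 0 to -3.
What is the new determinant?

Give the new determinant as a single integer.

det is linear in row 1: changing M[1][1] by delta changes det by delta * cofactor(1,1).
Cofactor C_11 = (-1)^(1+1) * minor(1,1) = -1
Entry delta = -3 - 0 = -3
Det delta = -3 * -1 = 3
New det = 25 + 3 = 28

Answer: 28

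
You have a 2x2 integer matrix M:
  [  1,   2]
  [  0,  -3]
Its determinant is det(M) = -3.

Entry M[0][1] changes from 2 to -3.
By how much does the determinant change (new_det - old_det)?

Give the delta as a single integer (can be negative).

Cofactor C_01 = 0
Entry delta = -3 - 2 = -5
Det delta = entry_delta * cofactor = -5 * 0 = 0

Answer: 0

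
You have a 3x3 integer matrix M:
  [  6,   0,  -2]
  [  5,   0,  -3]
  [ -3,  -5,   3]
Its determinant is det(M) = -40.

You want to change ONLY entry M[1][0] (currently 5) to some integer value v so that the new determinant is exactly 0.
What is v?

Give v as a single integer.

det is linear in entry M[1][0]: det = old_det + (v - 5) * C_10
Cofactor C_10 = 10
Want det = 0: -40 + (v - 5) * 10 = 0
  (v - 5) = 40 / 10 = 4
  v = 5 + (4) = 9

Answer: 9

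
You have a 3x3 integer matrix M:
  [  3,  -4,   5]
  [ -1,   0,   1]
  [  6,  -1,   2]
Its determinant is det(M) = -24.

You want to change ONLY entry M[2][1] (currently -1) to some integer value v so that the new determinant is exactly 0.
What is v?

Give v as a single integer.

Answer: -4

Derivation:
det is linear in entry M[2][1]: det = old_det + (v - -1) * C_21
Cofactor C_21 = -8
Want det = 0: -24 + (v - -1) * -8 = 0
  (v - -1) = 24 / -8 = -3
  v = -1 + (-3) = -4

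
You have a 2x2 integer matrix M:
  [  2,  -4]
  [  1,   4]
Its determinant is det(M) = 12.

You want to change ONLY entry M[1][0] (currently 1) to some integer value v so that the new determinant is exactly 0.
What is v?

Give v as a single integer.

Answer: -2

Derivation:
det is linear in entry M[1][0]: det = old_det + (v - 1) * C_10
Cofactor C_10 = 4
Want det = 0: 12 + (v - 1) * 4 = 0
  (v - 1) = -12 / 4 = -3
  v = 1 + (-3) = -2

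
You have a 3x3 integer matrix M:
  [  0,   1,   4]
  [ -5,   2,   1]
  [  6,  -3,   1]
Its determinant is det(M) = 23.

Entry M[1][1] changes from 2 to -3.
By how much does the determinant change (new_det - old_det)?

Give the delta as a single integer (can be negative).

Answer: 120

Derivation:
Cofactor C_11 = -24
Entry delta = -3 - 2 = -5
Det delta = entry_delta * cofactor = -5 * -24 = 120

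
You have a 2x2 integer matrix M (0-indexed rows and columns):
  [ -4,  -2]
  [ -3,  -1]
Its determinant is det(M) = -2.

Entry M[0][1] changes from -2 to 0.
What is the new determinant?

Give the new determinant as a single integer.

Answer: 4

Derivation:
det is linear in row 0: changing M[0][1] by delta changes det by delta * cofactor(0,1).
Cofactor C_01 = (-1)^(0+1) * minor(0,1) = 3
Entry delta = 0 - -2 = 2
Det delta = 2 * 3 = 6
New det = -2 + 6 = 4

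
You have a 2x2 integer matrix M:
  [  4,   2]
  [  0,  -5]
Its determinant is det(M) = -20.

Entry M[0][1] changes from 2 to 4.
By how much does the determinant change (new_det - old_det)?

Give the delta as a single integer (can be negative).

Answer: 0

Derivation:
Cofactor C_01 = 0
Entry delta = 4 - 2 = 2
Det delta = entry_delta * cofactor = 2 * 0 = 0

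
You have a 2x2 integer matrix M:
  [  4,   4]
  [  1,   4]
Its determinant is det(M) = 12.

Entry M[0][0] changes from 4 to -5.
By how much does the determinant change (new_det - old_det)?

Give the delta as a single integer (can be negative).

Cofactor C_00 = 4
Entry delta = -5 - 4 = -9
Det delta = entry_delta * cofactor = -9 * 4 = -36

Answer: -36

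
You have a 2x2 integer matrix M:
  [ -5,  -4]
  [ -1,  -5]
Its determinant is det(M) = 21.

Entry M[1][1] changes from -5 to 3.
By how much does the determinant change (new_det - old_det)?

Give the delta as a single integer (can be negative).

Answer: -40

Derivation:
Cofactor C_11 = -5
Entry delta = 3 - -5 = 8
Det delta = entry_delta * cofactor = 8 * -5 = -40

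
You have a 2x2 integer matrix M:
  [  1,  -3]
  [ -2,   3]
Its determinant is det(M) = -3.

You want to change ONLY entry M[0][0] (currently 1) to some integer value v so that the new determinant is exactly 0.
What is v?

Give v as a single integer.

det is linear in entry M[0][0]: det = old_det + (v - 1) * C_00
Cofactor C_00 = 3
Want det = 0: -3 + (v - 1) * 3 = 0
  (v - 1) = 3 / 3 = 1
  v = 1 + (1) = 2

Answer: 2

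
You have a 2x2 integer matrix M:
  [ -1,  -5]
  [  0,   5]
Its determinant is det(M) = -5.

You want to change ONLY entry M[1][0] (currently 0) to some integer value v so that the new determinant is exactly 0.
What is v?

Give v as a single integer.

det is linear in entry M[1][0]: det = old_det + (v - 0) * C_10
Cofactor C_10 = 5
Want det = 0: -5 + (v - 0) * 5 = 0
  (v - 0) = 5 / 5 = 1
  v = 0 + (1) = 1

Answer: 1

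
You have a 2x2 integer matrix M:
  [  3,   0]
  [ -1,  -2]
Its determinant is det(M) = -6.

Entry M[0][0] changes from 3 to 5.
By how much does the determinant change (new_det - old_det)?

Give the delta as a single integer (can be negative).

Cofactor C_00 = -2
Entry delta = 5 - 3 = 2
Det delta = entry_delta * cofactor = 2 * -2 = -4

Answer: -4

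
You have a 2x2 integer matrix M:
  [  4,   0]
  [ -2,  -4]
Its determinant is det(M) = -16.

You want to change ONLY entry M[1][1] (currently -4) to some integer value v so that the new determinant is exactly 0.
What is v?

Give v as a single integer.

Answer: 0

Derivation:
det is linear in entry M[1][1]: det = old_det + (v - -4) * C_11
Cofactor C_11 = 4
Want det = 0: -16 + (v - -4) * 4 = 0
  (v - -4) = 16 / 4 = 4
  v = -4 + (4) = 0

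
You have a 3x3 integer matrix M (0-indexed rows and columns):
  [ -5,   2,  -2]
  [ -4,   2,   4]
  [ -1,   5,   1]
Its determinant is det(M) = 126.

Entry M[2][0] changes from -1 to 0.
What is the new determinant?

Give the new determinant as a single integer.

det is linear in row 2: changing M[2][0] by delta changes det by delta * cofactor(2,0).
Cofactor C_20 = (-1)^(2+0) * minor(2,0) = 12
Entry delta = 0 - -1 = 1
Det delta = 1 * 12 = 12
New det = 126 + 12 = 138

Answer: 138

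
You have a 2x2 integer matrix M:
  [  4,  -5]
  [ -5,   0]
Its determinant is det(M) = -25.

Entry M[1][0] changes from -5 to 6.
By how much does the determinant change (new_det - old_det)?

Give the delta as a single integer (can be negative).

Cofactor C_10 = 5
Entry delta = 6 - -5 = 11
Det delta = entry_delta * cofactor = 11 * 5 = 55

Answer: 55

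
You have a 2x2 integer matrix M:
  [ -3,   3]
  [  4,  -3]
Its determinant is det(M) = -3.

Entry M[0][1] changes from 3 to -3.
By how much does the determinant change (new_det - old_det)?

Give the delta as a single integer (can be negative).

Cofactor C_01 = -4
Entry delta = -3 - 3 = -6
Det delta = entry_delta * cofactor = -6 * -4 = 24

Answer: 24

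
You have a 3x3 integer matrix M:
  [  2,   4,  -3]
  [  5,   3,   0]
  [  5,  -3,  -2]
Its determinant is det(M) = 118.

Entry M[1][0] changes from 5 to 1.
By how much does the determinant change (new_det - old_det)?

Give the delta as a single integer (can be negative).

Answer: -68

Derivation:
Cofactor C_10 = 17
Entry delta = 1 - 5 = -4
Det delta = entry_delta * cofactor = -4 * 17 = -68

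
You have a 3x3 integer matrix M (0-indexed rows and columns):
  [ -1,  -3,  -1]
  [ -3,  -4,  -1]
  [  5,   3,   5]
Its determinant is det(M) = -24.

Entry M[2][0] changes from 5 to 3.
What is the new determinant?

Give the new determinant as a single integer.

det is linear in row 2: changing M[2][0] by delta changes det by delta * cofactor(2,0).
Cofactor C_20 = (-1)^(2+0) * minor(2,0) = -1
Entry delta = 3 - 5 = -2
Det delta = -2 * -1 = 2
New det = -24 + 2 = -22

Answer: -22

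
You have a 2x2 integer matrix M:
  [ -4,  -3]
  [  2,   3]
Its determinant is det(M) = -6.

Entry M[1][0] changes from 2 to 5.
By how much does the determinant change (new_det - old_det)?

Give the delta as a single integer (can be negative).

Cofactor C_10 = 3
Entry delta = 5 - 2 = 3
Det delta = entry_delta * cofactor = 3 * 3 = 9

Answer: 9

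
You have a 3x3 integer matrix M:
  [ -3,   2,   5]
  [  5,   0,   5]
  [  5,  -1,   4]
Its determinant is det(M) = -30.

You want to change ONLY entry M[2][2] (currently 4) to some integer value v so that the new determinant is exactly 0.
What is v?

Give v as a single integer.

det is linear in entry M[2][2]: det = old_det + (v - 4) * C_22
Cofactor C_22 = -10
Want det = 0: -30 + (v - 4) * -10 = 0
  (v - 4) = 30 / -10 = -3
  v = 4 + (-3) = 1

Answer: 1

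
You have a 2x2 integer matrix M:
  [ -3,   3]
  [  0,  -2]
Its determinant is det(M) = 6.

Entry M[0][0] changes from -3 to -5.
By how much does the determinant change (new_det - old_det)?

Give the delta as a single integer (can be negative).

Answer: 4

Derivation:
Cofactor C_00 = -2
Entry delta = -5 - -3 = -2
Det delta = entry_delta * cofactor = -2 * -2 = 4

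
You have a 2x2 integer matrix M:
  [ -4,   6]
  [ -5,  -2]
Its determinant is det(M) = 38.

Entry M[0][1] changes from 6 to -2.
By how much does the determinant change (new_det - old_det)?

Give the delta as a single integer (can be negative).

Cofactor C_01 = 5
Entry delta = -2 - 6 = -8
Det delta = entry_delta * cofactor = -8 * 5 = -40

Answer: -40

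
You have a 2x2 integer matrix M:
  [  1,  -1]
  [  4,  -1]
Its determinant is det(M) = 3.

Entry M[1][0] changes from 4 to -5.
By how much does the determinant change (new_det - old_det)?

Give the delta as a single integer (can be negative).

Cofactor C_10 = 1
Entry delta = -5 - 4 = -9
Det delta = entry_delta * cofactor = -9 * 1 = -9

Answer: -9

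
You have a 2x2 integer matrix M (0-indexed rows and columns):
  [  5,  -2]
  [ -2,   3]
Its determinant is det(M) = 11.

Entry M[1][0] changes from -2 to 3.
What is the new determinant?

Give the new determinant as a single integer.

Answer: 21

Derivation:
det is linear in row 1: changing M[1][0] by delta changes det by delta * cofactor(1,0).
Cofactor C_10 = (-1)^(1+0) * minor(1,0) = 2
Entry delta = 3 - -2 = 5
Det delta = 5 * 2 = 10
New det = 11 + 10 = 21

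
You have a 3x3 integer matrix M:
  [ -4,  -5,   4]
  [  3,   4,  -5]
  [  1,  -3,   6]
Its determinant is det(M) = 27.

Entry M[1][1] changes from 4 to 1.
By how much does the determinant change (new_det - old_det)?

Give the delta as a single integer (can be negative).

Answer: 84

Derivation:
Cofactor C_11 = -28
Entry delta = 1 - 4 = -3
Det delta = entry_delta * cofactor = -3 * -28 = 84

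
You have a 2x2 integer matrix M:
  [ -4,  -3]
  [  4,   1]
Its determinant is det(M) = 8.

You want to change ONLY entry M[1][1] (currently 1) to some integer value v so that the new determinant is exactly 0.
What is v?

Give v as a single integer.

det is linear in entry M[1][1]: det = old_det + (v - 1) * C_11
Cofactor C_11 = -4
Want det = 0: 8 + (v - 1) * -4 = 0
  (v - 1) = -8 / -4 = 2
  v = 1 + (2) = 3

Answer: 3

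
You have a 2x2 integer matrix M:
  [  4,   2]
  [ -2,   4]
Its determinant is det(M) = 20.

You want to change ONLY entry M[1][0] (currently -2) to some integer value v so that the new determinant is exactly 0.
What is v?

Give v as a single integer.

Answer: 8

Derivation:
det is linear in entry M[1][0]: det = old_det + (v - -2) * C_10
Cofactor C_10 = -2
Want det = 0: 20 + (v - -2) * -2 = 0
  (v - -2) = -20 / -2 = 10
  v = -2 + (10) = 8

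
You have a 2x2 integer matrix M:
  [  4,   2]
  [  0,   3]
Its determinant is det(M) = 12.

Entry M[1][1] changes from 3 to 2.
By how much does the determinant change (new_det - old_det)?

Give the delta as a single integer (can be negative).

Answer: -4

Derivation:
Cofactor C_11 = 4
Entry delta = 2 - 3 = -1
Det delta = entry_delta * cofactor = -1 * 4 = -4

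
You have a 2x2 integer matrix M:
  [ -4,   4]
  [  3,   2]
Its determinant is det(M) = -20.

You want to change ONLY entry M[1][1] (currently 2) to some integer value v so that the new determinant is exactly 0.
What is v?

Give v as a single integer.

Answer: -3

Derivation:
det is linear in entry M[1][1]: det = old_det + (v - 2) * C_11
Cofactor C_11 = -4
Want det = 0: -20 + (v - 2) * -4 = 0
  (v - 2) = 20 / -4 = -5
  v = 2 + (-5) = -3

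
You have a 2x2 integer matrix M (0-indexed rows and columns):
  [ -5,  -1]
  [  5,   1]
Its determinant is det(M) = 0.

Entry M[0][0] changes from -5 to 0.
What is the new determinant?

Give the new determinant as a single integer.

Answer: 5

Derivation:
det is linear in row 0: changing M[0][0] by delta changes det by delta * cofactor(0,0).
Cofactor C_00 = (-1)^(0+0) * minor(0,0) = 1
Entry delta = 0 - -5 = 5
Det delta = 5 * 1 = 5
New det = 0 + 5 = 5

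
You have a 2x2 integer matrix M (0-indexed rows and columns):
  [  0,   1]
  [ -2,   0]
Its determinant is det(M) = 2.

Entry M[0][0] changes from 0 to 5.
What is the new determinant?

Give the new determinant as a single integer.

Answer: 2

Derivation:
det is linear in row 0: changing M[0][0] by delta changes det by delta * cofactor(0,0).
Cofactor C_00 = (-1)^(0+0) * minor(0,0) = 0
Entry delta = 5 - 0 = 5
Det delta = 5 * 0 = 0
New det = 2 + 0 = 2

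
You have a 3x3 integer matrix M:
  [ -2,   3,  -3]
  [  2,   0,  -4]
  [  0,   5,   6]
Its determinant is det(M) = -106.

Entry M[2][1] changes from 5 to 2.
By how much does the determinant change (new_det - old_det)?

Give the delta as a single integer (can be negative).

Answer: 42

Derivation:
Cofactor C_21 = -14
Entry delta = 2 - 5 = -3
Det delta = entry_delta * cofactor = -3 * -14 = 42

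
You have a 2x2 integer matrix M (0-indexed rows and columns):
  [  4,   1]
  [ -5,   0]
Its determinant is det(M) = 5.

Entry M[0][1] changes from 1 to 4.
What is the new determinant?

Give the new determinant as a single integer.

Answer: 20

Derivation:
det is linear in row 0: changing M[0][1] by delta changes det by delta * cofactor(0,1).
Cofactor C_01 = (-1)^(0+1) * minor(0,1) = 5
Entry delta = 4 - 1 = 3
Det delta = 3 * 5 = 15
New det = 5 + 15 = 20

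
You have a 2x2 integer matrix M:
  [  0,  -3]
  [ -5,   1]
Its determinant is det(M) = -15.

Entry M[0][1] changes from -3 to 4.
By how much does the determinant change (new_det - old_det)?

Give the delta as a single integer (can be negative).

Answer: 35

Derivation:
Cofactor C_01 = 5
Entry delta = 4 - -3 = 7
Det delta = entry_delta * cofactor = 7 * 5 = 35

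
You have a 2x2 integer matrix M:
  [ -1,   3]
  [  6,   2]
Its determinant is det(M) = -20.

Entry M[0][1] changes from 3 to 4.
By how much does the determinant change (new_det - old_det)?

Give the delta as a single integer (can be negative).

Answer: -6

Derivation:
Cofactor C_01 = -6
Entry delta = 4 - 3 = 1
Det delta = entry_delta * cofactor = 1 * -6 = -6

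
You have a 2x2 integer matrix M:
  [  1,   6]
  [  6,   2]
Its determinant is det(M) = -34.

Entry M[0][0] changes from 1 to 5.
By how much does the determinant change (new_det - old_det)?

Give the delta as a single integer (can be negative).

Answer: 8

Derivation:
Cofactor C_00 = 2
Entry delta = 5 - 1 = 4
Det delta = entry_delta * cofactor = 4 * 2 = 8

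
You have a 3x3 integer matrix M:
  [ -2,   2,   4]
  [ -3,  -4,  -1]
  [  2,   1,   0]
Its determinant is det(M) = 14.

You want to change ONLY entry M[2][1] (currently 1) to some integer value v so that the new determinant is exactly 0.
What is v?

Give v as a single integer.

Answer: 2

Derivation:
det is linear in entry M[2][1]: det = old_det + (v - 1) * C_21
Cofactor C_21 = -14
Want det = 0: 14 + (v - 1) * -14 = 0
  (v - 1) = -14 / -14 = 1
  v = 1 + (1) = 2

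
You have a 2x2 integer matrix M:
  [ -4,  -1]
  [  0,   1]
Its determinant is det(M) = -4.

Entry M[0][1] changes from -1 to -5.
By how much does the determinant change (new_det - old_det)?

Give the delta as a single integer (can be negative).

Cofactor C_01 = 0
Entry delta = -5 - -1 = -4
Det delta = entry_delta * cofactor = -4 * 0 = 0

Answer: 0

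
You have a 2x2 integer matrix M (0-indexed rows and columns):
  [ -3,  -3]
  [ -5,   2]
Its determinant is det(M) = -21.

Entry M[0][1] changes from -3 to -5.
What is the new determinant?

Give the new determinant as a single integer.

Answer: -31

Derivation:
det is linear in row 0: changing M[0][1] by delta changes det by delta * cofactor(0,1).
Cofactor C_01 = (-1)^(0+1) * minor(0,1) = 5
Entry delta = -5 - -3 = -2
Det delta = -2 * 5 = -10
New det = -21 + -10 = -31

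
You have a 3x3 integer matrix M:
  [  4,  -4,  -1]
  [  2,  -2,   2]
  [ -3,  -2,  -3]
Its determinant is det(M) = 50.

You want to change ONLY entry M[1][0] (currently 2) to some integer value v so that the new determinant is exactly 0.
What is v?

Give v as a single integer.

det is linear in entry M[1][0]: det = old_det + (v - 2) * C_10
Cofactor C_10 = -10
Want det = 0: 50 + (v - 2) * -10 = 0
  (v - 2) = -50 / -10 = 5
  v = 2 + (5) = 7

Answer: 7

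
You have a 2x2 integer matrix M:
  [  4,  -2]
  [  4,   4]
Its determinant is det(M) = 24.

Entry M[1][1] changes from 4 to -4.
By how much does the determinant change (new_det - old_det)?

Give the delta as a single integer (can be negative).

Answer: -32

Derivation:
Cofactor C_11 = 4
Entry delta = -4 - 4 = -8
Det delta = entry_delta * cofactor = -8 * 4 = -32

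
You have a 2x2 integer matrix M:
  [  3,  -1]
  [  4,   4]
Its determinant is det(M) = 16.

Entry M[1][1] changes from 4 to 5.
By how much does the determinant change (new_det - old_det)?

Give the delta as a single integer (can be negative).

Cofactor C_11 = 3
Entry delta = 5 - 4 = 1
Det delta = entry_delta * cofactor = 1 * 3 = 3

Answer: 3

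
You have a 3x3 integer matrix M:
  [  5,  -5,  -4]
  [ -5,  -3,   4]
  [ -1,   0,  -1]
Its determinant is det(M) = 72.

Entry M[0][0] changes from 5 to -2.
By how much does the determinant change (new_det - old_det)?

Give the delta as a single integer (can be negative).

Cofactor C_00 = 3
Entry delta = -2 - 5 = -7
Det delta = entry_delta * cofactor = -7 * 3 = -21

Answer: -21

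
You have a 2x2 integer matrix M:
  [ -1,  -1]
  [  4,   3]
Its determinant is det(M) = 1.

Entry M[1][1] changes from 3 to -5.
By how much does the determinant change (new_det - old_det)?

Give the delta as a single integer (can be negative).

Cofactor C_11 = -1
Entry delta = -5 - 3 = -8
Det delta = entry_delta * cofactor = -8 * -1 = 8

Answer: 8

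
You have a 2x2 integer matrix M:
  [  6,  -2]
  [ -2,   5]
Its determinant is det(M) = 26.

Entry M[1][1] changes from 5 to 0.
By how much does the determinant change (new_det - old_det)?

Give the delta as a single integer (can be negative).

Cofactor C_11 = 6
Entry delta = 0 - 5 = -5
Det delta = entry_delta * cofactor = -5 * 6 = -30

Answer: -30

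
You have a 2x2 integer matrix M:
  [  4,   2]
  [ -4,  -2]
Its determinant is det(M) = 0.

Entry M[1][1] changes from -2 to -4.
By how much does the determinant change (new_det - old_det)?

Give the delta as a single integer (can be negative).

Cofactor C_11 = 4
Entry delta = -4 - -2 = -2
Det delta = entry_delta * cofactor = -2 * 4 = -8

Answer: -8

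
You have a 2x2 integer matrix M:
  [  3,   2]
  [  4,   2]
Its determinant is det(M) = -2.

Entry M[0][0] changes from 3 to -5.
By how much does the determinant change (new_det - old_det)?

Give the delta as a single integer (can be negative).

Answer: -16

Derivation:
Cofactor C_00 = 2
Entry delta = -5 - 3 = -8
Det delta = entry_delta * cofactor = -8 * 2 = -16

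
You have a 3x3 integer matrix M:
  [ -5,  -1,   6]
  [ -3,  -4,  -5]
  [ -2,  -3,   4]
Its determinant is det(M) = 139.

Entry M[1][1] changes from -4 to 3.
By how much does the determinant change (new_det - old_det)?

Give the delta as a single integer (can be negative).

Cofactor C_11 = -8
Entry delta = 3 - -4 = 7
Det delta = entry_delta * cofactor = 7 * -8 = -56

Answer: -56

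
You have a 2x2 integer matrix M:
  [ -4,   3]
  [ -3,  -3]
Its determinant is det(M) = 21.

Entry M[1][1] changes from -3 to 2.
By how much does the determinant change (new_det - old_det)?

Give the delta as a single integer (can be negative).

Answer: -20

Derivation:
Cofactor C_11 = -4
Entry delta = 2 - -3 = 5
Det delta = entry_delta * cofactor = 5 * -4 = -20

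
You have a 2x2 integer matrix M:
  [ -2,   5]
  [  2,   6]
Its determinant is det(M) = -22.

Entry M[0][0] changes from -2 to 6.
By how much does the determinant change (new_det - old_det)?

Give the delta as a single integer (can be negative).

Cofactor C_00 = 6
Entry delta = 6 - -2 = 8
Det delta = entry_delta * cofactor = 8 * 6 = 48

Answer: 48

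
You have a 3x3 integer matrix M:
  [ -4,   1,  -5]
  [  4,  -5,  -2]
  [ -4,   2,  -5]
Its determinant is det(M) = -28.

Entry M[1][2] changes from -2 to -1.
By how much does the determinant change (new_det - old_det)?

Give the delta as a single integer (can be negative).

Answer: 4

Derivation:
Cofactor C_12 = 4
Entry delta = -1 - -2 = 1
Det delta = entry_delta * cofactor = 1 * 4 = 4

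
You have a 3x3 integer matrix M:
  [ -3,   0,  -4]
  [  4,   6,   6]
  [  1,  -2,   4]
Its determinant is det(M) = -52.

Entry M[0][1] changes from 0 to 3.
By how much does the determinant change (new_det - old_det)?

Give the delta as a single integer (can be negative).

Cofactor C_01 = -10
Entry delta = 3 - 0 = 3
Det delta = entry_delta * cofactor = 3 * -10 = -30

Answer: -30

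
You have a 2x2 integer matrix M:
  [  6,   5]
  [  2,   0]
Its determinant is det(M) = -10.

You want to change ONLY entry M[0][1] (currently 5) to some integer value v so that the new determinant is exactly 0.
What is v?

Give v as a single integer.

Answer: 0

Derivation:
det is linear in entry M[0][1]: det = old_det + (v - 5) * C_01
Cofactor C_01 = -2
Want det = 0: -10 + (v - 5) * -2 = 0
  (v - 5) = 10 / -2 = -5
  v = 5 + (-5) = 0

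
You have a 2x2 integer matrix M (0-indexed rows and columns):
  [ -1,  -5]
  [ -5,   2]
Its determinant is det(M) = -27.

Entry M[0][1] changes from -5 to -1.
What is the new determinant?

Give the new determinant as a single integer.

Answer: -7

Derivation:
det is linear in row 0: changing M[0][1] by delta changes det by delta * cofactor(0,1).
Cofactor C_01 = (-1)^(0+1) * minor(0,1) = 5
Entry delta = -1 - -5 = 4
Det delta = 4 * 5 = 20
New det = -27 + 20 = -7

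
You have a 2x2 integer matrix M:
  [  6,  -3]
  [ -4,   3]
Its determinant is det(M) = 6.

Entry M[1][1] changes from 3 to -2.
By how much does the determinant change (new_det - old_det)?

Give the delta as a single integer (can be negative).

Answer: -30

Derivation:
Cofactor C_11 = 6
Entry delta = -2 - 3 = -5
Det delta = entry_delta * cofactor = -5 * 6 = -30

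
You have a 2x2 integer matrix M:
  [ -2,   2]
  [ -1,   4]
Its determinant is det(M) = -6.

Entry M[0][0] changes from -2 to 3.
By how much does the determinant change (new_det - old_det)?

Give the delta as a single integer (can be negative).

Answer: 20

Derivation:
Cofactor C_00 = 4
Entry delta = 3 - -2 = 5
Det delta = entry_delta * cofactor = 5 * 4 = 20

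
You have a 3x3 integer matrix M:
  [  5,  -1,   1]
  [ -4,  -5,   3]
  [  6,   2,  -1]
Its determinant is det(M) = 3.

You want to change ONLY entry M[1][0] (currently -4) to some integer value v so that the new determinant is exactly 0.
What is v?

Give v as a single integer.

det is linear in entry M[1][0]: det = old_det + (v - -4) * C_10
Cofactor C_10 = 1
Want det = 0: 3 + (v - -4) * 1 = 0
  (v - -4) = -3 / 1 = -3
  v = -4 + (-3) = -7

Answer: -7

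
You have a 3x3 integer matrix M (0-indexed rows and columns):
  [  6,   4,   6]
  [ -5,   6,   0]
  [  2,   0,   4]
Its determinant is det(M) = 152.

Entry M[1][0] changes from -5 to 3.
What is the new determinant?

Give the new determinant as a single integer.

Answer: 24

Derivation:
det is linear in row 1: changing M[1][0] by delta changes det by delta * cofactor(1,0).
Cofactor C_10 = (-1)^(1+0) * minor(1,0) = -16
Entry delta = 3 - -5 = 8
Det delta = 8 * -16 = -128
New det = 152 + -128 = 24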